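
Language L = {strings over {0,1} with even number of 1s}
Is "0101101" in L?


count('1') = 4; 4 mod 2 = 0

Yes, "0101101" is in L


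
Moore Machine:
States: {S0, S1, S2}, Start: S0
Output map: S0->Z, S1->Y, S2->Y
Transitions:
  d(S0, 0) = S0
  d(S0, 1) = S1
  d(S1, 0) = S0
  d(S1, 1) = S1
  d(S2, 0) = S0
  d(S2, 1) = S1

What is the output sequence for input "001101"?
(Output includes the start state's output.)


Start: S0 (output Z)
  --0--> S0 (output Z)
  --0--> S0 (output Z)
  --1--> S1 (output Y)
  --1--> S1 (output Y)
  --0--> S0 (output Z)
  --1--> S1 (output Y)

"ZZZYYZY"


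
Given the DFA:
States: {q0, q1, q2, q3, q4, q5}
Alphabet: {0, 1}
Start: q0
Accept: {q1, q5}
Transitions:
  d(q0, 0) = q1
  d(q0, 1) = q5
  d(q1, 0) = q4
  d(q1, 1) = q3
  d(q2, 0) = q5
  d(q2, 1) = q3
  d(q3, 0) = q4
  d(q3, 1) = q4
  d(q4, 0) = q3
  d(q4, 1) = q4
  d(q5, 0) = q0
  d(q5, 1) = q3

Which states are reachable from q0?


BFS from q0:
  layer 0: {q0}
  layer 1: {q1, q5}
  layer 2: {q3, q4}

{q0, q1, q3, q4, q5}


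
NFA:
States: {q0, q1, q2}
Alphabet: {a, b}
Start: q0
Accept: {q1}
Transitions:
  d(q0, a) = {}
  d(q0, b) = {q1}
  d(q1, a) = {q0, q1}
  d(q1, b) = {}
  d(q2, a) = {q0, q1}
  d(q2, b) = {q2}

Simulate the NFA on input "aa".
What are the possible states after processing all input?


Start: {q0}
  --a--> {}
  --a--> {}

{} (empty set, no valid transitions)


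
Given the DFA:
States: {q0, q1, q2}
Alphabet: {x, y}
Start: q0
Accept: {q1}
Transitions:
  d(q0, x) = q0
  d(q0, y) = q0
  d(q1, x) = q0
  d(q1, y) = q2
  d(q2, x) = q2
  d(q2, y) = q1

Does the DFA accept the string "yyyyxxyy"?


Trace: q0 -> q0 -> q0 -> q0 -> q0 -> q0 -> q0 -> q0 -> q0
Final state: q0
Accept states: {q1}

No, rejected (final state q0 is not an accept state)


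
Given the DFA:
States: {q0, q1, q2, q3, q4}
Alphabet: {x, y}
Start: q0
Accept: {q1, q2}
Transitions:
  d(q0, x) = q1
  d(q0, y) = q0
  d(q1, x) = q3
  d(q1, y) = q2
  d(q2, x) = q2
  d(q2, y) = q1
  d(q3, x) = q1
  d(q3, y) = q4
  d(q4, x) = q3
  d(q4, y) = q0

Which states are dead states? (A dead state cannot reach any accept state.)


Forward reachability from each state:
  q0 -> reaches accept state q1 (live)
  q1 -> reaches accept state q1 (live)
  q2 -> reaches accept state q1 (live)
  q3 -> reaches accept state q1 (live)
  q4 -> reaches accept state q1 (live)

None (all states can reach an accept state)


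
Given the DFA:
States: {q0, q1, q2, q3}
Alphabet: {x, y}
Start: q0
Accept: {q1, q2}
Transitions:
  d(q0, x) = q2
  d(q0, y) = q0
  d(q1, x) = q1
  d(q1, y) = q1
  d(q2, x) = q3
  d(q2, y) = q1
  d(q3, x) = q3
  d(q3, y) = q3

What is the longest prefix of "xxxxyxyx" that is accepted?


Run the DFA, marking each prefix where the state is accepting:
  "" -> q0 [reject]
  "x" -> q2 [accept]
  "xx" -> q3 [reject]
  "xxx" -> q3 [reject]
  "xxxx" -> q3 [reject]
  "xxxxy" -> q3 [reject]
  "xxxxyx" -> q3 [reject]
  "xxxxyxy" -> q3 [reject]
  "xxxxyxyx" -> q3 [reject]

"x"


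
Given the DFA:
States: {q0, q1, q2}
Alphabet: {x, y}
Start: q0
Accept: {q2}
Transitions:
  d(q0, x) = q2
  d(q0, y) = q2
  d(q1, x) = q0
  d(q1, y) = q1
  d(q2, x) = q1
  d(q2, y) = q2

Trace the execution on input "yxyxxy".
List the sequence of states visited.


Input: yxyxxy
d(q0, y) = q2
d(q2, x) = q1
d(q1, y) = q1
d(q1, x) = q0
d(q0, x) = q2
d(q2, y) = q2


q0 -> q2 -> q1 -> q1 -> q0 -> q2 -> q2


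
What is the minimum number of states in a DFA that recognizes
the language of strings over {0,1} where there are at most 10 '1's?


States: count = 0, 1, ..., 10 (all accepting; 11 states), plus a dead state for count > 10.
Total: 11 + 1 = 12.

12


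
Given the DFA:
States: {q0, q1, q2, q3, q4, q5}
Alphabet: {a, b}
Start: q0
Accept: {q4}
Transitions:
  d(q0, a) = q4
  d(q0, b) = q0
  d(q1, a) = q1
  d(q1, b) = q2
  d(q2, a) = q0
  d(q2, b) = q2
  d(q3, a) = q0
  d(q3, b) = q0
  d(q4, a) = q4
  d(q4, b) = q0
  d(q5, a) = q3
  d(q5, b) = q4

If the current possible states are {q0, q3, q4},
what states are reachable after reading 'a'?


Apply transition on 'a' from each current state:
  d(q0, a) = q4
  d(q3, a) = q0
  d(q4, a) = q4

{q0, q4}


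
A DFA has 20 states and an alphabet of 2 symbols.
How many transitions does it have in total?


Each state has exactly one transition per symbol.
20 * 2 = 40

40


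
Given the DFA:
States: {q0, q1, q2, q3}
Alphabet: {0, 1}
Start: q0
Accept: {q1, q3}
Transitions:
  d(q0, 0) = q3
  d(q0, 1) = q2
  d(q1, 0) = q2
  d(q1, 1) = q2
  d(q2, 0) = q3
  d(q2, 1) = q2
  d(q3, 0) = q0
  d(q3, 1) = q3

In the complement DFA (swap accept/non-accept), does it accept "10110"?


Trace: q0 -> q2 -> q3 -> q3 -> q3 -> q0
Final: q0
Original accept: {q1, q3}
Complement: q0 is not in original accept

Yes, complement accepts (original rejects)


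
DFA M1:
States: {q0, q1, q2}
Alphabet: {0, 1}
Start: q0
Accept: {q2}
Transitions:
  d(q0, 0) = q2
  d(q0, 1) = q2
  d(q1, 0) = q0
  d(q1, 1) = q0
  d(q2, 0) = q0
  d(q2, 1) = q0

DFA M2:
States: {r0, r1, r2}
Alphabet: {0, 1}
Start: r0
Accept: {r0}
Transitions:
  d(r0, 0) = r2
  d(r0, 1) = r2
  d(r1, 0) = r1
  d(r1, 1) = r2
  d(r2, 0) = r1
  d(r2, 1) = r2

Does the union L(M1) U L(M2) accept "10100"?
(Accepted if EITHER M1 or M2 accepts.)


M1: final=q2 accepted=True
M2: final=r1 accepted=False

Yes, union accepts


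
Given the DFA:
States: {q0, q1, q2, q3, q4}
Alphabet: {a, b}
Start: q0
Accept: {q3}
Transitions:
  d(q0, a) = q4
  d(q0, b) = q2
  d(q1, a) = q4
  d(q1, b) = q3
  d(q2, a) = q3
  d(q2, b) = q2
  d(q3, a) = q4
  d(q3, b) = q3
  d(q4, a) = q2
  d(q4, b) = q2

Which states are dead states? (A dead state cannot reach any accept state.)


Forward reachability from each state:
  q0 -> reaches accept state q3 (live)
  q1 -> reaches accept state q3 (live)
  q2 -> reaches accept state q3 (live)
  q3 -> reaches accept state q3 (live)
  q4 -> reaches accept state q3 (live)

None (all states can reach an accept state)


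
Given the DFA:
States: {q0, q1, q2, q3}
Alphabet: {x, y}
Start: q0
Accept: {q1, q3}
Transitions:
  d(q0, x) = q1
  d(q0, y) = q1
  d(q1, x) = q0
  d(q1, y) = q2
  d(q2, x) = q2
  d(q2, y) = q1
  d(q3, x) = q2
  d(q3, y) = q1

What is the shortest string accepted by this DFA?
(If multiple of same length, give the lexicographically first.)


BFS by string length (lex-first path to each state shown):
  len 0: q0<-""
  len 1: q1<-"x"
Found accept state at length 1.

"x"


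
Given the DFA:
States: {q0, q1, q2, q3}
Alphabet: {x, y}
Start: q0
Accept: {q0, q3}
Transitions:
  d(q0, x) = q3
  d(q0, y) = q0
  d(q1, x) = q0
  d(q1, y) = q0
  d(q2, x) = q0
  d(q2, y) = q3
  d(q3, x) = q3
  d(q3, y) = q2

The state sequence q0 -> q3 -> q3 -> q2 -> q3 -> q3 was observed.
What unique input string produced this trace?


Trace back each transition to find the symbol:
  q0 --[x]--> q3
  q3 --[x]--> q3
  q3 --[y]--> q2
  q2 --[y]--> q3
  q3 --[x]--> q3

"xxyyx"


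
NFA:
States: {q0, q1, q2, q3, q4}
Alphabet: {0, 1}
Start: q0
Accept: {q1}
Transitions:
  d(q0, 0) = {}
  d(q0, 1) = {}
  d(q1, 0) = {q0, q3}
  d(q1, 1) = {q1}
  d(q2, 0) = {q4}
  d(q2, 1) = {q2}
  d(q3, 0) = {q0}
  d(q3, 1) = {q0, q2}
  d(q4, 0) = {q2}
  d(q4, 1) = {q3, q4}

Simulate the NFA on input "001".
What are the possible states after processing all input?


Start: {q0}
  --0--> {}
  --0--> {}
  --1--> {}

{} (empty set, no valid transitions)


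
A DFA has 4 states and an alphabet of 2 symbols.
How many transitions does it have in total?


Each state has exactly one transition per symbol.
4 * 2 = 8

8


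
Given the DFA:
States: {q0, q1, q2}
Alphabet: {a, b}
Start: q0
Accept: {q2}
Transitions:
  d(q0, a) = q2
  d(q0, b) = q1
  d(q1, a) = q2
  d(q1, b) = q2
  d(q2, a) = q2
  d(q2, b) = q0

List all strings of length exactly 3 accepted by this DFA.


All strings of length 3: 8 total
Accepted: 4

"aaa", "aba", "baa", "bba"


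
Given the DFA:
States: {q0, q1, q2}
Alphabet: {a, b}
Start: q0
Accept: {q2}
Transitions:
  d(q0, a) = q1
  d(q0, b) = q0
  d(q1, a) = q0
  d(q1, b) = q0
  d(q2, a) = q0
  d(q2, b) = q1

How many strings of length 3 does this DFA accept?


Enumerating all length-3 strings:
  "aaa" -> q1 [reject]
  "aab" -> q0 [reject]
  "aba" -> q1 [reject]
  "abb" -> q0 [reject]
  "baa" -> q0 [reject]
  "bab" -> q0 [reject]
  "bba" -> q1 [reject]
  "bbb" -> q0 [reject]

0 out of 8


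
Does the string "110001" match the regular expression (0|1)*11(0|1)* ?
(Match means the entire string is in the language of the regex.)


|string| = 6; first = '1'; last = '1'

Yes, "110001" matches (0|1)*11(0|1)*


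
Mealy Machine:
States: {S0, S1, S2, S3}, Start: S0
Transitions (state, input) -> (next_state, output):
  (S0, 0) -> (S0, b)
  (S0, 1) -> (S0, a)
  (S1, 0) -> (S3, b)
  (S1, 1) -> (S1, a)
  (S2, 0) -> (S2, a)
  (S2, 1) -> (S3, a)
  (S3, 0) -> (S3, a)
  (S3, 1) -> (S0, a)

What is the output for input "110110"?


Step-by-step:
  (S0, 1) -> (S0, a)
  (S0, 1) -> (S0, a)
  (S0, 0) -> (S0, b)
  (S0, 1) -> (S0, a)
  (S0, 1) -> (S0, a)
  (S0, 0) -> (S0, b)

"aabaab"


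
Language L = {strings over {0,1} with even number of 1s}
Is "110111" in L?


count('1') = 5; 5 mod 2 = 1

No, "110111" is not in L


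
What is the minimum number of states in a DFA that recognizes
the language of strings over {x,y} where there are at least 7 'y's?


States: count = 0, 1, ..., 6, and a final '>= 7' state.
Total: 7 + 1 = 8. Accept = '>= 7' state.

8


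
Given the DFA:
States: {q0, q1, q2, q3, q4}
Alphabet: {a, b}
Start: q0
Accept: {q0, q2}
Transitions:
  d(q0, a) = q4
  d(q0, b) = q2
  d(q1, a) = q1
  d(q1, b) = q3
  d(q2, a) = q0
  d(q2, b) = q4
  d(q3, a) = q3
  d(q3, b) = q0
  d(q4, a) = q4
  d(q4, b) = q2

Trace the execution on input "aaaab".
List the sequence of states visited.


Input: aaaab
d(q0, a) = q4
d(q4, a) = q4
d(q4, a) = q4
d(q4, a) = q4
d(q4, b) = q2


q0 -> q4 -> q4 -> q4 -> q4 -> q2


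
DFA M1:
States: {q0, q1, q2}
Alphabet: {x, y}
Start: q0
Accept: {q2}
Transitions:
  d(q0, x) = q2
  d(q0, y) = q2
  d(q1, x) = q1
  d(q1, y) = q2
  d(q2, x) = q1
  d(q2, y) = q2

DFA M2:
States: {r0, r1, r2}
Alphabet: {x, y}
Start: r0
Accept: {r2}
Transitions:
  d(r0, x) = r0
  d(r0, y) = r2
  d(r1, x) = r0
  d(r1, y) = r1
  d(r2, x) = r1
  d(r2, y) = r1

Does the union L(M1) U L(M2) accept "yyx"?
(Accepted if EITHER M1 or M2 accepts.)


M1: final=q1 accepted=False
M2: final=r0 accepted=False

No, union rejects (neither accepts)


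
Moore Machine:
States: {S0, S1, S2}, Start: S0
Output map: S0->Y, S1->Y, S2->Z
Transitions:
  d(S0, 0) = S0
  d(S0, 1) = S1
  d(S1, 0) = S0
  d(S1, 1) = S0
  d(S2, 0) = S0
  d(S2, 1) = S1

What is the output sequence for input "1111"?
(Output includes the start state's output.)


Start: S0 (output Y)
  --1--> S1 (output Y)
  --1--> S0 (output Y)
  --1--> S1 (output Y)
  --1--> S0 (output Y)

"YYYYY"


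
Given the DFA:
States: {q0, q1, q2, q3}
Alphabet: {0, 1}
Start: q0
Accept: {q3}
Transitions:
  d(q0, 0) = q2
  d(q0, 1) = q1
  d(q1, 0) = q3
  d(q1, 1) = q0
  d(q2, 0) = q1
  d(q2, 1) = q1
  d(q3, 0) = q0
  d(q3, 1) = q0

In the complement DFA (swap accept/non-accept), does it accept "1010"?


Trace: q0 -> q1 -> q3 -> q0 -> q2
Final: q2
Original accept: {q3}
Complement: q2 is not in original accept

Yes, complement accepts (original rejects)


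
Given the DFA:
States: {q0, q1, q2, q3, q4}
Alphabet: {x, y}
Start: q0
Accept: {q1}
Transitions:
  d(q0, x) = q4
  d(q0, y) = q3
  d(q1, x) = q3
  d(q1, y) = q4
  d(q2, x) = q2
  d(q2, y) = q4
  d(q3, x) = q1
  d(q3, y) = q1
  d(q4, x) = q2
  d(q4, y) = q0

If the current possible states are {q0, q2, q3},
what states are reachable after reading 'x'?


Apply transition on 'x' from each current state:
  d(q0, x) = q4
  d(q2, x) = q2
  d(q3, x) = q1

{q1, q2, q4}


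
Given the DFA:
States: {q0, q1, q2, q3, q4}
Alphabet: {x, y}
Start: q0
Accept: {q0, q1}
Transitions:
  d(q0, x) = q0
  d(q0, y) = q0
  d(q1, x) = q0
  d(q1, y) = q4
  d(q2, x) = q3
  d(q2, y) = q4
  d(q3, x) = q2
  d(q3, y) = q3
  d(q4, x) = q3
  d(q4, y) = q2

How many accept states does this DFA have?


Accept states listed: {q0, q1}
Counting: q0(1) q1(2)

2


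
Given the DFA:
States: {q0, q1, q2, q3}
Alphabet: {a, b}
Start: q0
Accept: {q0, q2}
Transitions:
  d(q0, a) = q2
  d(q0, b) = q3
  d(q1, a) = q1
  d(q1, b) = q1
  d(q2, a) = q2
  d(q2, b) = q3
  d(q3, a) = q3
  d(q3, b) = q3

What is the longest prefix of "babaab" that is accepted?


Run the DFA, marking each prefix where the state is accepting:
  "" -> q0 [accept]
  "b" -> q3 [reject]
  "ba" -> q3 [reject]
  "bab" -> q3 [reject]
  "baba" -> q3 [reject]
  "babaa" -> q3 [reject]
  "babaab" -> q3 [reject]

""


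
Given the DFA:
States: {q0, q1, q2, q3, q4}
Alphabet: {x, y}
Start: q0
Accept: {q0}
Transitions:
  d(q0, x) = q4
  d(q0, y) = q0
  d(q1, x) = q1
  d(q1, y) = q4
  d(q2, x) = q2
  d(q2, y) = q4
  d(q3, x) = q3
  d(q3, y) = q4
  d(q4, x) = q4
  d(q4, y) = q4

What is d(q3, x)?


Looking up transition d(q3, x)

q3


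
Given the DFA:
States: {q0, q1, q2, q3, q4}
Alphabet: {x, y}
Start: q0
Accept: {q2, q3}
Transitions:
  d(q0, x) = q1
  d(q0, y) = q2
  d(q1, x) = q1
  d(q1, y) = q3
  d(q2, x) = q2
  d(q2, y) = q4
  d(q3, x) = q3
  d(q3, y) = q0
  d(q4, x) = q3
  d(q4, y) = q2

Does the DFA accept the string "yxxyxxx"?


Trace: q0 -> q2 -> q2 -> q2 -> q4 -> q3 -> q3 -> q3
Final state: q3
Accept states: {q2, q3}

Yes, accepted (final state q3 is an accept state)


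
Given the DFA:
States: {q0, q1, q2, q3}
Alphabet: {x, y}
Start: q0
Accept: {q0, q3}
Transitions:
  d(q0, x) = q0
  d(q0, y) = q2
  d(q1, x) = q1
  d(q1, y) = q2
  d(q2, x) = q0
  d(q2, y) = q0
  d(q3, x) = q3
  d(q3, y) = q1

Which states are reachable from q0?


BFS from q0:
  layer 0: {q0}
  layer 1: {q2}

{q0, q2}


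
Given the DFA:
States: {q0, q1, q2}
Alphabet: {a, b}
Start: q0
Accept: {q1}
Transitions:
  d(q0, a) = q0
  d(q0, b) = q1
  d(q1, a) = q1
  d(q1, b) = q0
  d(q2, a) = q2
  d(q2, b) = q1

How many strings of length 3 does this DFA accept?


Enumerating all length-3 strings:
  "aaa" -> q0 [reject]
  "aab" -> q1 [accept]
  "aba" -> q1 [accept]
  "abb" -> q0 [reject]
  "baa" -> q1 [accept]
  "bab" -> q0 [reject]
  "bba" -> q0 [reject]
  "bbb" -> q1 [accept]

4 out of 8


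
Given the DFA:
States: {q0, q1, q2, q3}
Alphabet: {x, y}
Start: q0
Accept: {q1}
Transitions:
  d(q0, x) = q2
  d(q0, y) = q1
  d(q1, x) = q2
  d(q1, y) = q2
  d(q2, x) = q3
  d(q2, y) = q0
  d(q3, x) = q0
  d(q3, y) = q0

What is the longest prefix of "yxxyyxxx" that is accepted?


Run the DFA, marking each prefix where the state is accepting:
  "" -> q0 [reject]
  "y" -> q1 [accept]
  "yx" -> q2 [reject]
  "yxx" -> q3 [reject]
  "yxxy" -> q0 [reject]
  "yxxyy" -> q1 [accept]
  "yxxyyx" -> q2 [reject]
  "yxxyyxx" -> q3 [reject]
  "yxxyyxxx" -> q0 [reject]

"yxxyy"


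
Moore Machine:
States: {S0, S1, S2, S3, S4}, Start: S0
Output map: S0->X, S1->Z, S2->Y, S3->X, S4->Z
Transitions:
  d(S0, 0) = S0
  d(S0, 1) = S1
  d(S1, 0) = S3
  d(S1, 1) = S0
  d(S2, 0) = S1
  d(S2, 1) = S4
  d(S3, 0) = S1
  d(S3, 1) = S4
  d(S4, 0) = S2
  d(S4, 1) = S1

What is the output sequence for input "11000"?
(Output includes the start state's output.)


Start: S0 (output X)
  --1--> S1 (output Z)
  --1--> S0 (output X)
  --0--> S0 (output X)
  --0--> S0 (output X)
  --0--> S0 (output X)

"XZXXXX"


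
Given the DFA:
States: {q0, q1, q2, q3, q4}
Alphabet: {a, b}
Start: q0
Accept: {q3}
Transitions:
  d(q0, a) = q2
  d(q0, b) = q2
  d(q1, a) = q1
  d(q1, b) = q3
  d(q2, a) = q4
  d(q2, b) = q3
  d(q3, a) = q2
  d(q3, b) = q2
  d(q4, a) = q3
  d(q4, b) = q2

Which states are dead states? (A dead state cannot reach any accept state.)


Forward reachability from each state:
  q0 -> reaches accept state q3 (live)
  q1 -> reaches accept state q3 (live)
  q2 -> reaches accept state q3 (live)
  q3 -> reaches accept state q3 (live)
  q4 -> reaches accept state q3 (live)

None (all states can reach an accept state)


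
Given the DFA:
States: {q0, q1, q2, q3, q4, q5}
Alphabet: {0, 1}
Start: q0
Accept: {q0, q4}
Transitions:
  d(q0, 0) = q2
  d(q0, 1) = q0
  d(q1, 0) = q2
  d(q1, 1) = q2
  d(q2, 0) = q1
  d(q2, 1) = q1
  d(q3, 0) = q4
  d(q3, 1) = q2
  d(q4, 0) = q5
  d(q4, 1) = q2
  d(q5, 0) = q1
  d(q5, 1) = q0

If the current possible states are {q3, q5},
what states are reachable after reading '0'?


Apply transition on '0' from each current state:
  d(q3, 0) = q4
  d(q5, 0) = q1

{q1, q4}


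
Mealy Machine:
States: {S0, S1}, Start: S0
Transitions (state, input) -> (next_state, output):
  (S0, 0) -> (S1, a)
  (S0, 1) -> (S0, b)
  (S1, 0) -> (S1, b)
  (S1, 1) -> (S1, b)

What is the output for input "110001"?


Step-by-step:
  (S0, 1) -> (S0, b)
  (S0, 1) -> (S0, b)
  (S0, 0) -> (S1, a)
  (S1, 0) -> (S1, b)
  (S1, 0) -> (S1, b)
  (S1, 1) -> (S1, b)

"bbabbb"


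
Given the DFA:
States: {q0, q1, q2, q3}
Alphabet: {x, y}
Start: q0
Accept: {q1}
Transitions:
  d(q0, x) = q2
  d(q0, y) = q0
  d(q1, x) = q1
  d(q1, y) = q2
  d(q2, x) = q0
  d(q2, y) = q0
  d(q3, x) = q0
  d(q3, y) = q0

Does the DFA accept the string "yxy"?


Trace: q0 -> q0 -> q2 -> q0
Final state: q0
Accept states: {q1}

No, rejected (final state q0 is not an accept state)


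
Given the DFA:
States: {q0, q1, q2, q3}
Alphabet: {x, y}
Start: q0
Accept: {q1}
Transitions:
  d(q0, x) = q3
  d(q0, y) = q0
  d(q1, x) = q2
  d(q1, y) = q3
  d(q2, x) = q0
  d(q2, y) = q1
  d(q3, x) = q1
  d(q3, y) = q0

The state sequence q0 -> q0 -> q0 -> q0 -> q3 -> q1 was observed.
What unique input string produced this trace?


Trace back each transition to find the symbol:
  q0 --[y]--> q0
  q0 --[y]--> q0
  q0 --[y]--> q0
  q0 --[x]--> q3
  q3 --[x]--> q1

"yyyxx"


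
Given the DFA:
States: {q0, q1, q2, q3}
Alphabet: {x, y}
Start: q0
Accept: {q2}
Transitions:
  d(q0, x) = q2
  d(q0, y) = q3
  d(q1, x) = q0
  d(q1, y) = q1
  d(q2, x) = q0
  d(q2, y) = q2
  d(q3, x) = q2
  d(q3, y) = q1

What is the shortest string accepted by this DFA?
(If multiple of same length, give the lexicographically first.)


BFS by string length (lex-first path to each state shown):
  len 0: q0<-""
  len 1: q2<-"x", q3<-"y"
Found accept state at length 1.

"x"


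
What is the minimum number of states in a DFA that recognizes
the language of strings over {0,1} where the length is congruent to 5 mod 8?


States track (length) mod 8.
Need 8 states: one per remainder 0..7; accept = remainder 5.

8


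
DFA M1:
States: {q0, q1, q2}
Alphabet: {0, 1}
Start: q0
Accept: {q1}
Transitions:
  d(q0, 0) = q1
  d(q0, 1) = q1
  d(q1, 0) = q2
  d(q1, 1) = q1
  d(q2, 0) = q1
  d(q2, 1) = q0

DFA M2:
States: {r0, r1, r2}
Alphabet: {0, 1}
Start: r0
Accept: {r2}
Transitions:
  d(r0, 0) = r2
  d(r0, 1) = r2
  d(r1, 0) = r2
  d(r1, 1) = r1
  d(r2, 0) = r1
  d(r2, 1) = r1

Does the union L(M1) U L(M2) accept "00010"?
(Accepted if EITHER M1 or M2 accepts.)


M1: final=q2 accepted=False
M2: final=r2 accepted=True

Yes, union accepts


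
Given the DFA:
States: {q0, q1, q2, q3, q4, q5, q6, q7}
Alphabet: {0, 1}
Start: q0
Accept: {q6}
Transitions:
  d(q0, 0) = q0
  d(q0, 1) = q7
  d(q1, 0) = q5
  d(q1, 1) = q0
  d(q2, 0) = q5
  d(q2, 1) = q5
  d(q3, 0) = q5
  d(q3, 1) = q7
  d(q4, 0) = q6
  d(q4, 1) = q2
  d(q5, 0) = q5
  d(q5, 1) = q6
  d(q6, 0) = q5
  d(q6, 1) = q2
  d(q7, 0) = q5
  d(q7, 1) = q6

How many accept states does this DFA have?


Accept states listed: {q6}
Counting: q6(1)

1


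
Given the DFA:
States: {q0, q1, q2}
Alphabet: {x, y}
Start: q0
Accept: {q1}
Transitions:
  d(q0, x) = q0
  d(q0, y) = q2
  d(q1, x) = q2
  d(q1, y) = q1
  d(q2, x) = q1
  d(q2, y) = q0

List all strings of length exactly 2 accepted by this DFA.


All strings of length 2: 4 total
Accepted: 1

"yx"


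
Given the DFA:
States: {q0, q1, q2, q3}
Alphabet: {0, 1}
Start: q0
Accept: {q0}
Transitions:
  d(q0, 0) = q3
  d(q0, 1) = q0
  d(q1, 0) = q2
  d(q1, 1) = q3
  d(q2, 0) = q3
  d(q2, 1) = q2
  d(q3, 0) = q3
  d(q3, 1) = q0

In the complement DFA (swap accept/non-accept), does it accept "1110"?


Trace: q0 -> q0 -> q0 -> q0 -> q3
Final: q3
Original accept: {q0}
Complement: q3 is not in original accept

Yes, complement accepts (original rejects)


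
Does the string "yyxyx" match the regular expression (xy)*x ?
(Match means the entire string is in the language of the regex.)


|string| = 5; first = 'y'; last = 'x'

No, "yyxyx" does not match (xy)*x


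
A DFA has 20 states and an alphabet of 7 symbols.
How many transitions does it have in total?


Each state has exactly one transition per symbol.
20 * 7 = 140

140


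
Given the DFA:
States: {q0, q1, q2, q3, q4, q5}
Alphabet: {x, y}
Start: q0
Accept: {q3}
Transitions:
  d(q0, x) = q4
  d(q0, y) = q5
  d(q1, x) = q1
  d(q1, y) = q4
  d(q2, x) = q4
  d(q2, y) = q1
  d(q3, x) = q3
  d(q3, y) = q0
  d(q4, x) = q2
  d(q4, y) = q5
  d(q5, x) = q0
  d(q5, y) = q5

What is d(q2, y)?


Looking up transition d(q2, y)

q1


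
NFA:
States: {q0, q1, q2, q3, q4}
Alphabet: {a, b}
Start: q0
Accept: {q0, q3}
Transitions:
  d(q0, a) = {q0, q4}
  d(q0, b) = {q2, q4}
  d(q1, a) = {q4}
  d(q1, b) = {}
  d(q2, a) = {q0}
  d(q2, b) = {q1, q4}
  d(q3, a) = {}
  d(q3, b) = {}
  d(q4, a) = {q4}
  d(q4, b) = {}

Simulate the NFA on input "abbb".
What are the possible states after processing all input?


Start: {q0}
  --a--> {q0, q4}
  --b--> {q2, q4}
  --b--> {q1, q4}
  --b--> {}

{} (empty set, no valid transitions)


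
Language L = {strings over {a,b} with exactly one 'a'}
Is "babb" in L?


count('a') = 1

Yes, "babb" is in L


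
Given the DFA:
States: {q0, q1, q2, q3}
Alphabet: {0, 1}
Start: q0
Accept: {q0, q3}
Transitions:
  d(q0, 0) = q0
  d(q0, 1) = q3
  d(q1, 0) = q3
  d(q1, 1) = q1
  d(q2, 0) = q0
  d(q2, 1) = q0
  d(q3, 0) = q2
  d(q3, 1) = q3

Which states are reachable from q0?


BFS from q0:
  layer 0: {q0}
  layer 1: {q3}
  layer 2: {q2}

{q0, q2, q3}


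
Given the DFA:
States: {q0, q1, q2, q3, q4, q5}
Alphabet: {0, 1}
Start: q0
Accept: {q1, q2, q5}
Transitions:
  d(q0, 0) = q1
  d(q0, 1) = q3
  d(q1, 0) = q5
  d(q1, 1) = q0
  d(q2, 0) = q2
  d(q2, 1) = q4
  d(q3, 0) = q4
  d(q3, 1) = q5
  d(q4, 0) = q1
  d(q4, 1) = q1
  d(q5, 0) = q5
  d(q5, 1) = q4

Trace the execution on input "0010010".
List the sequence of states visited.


Input: 0010010
d(q0, 0) = q1
d(q1, 0) = q5
d(q5, 1) = q4
d(q4, 0) = q1
d(q1, 0) = q5
d(q5, 1) = q4
d(q4, 0) = q1


q0 -> q1 -> q5 -> q4 -> q1 -> q5 -> q4 -> q1


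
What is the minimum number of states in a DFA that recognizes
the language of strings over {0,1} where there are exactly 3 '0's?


States: count = 0, 1, ..., 3 (that's 4 states), plus a dead state for count > 3.
Total: 4 + 1 = 5. Accept = count-3 state.

5


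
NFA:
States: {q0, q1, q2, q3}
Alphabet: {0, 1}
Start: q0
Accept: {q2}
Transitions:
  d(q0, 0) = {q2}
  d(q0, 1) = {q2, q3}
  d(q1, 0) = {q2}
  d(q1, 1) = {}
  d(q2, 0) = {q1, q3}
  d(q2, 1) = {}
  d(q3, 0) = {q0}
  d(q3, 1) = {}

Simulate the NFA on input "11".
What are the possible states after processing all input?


Start: {q0}
  --1--> {q2, q3}
  --1--> {}

{} (empty set, no valid transitions)


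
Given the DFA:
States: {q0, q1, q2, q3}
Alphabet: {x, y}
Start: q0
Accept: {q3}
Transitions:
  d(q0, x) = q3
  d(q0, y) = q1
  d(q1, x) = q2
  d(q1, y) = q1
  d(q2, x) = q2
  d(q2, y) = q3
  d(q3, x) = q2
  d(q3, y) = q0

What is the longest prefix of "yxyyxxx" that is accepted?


Run the DFA, marking each prefix where the state is accepting:
  "" -> q0 [reject]
  "y" -> q1 [reject]
  "yx" -> q2 [reject]
  "yxy" -> q3 [accept]
  "yxyy" -> q0 [reject]
  "yxyyx" -> q3 [accept]
  "yxyyxx" -> q2 [reject]
  "yxyyxxx" -> q2 [reject]

"yxyyx"


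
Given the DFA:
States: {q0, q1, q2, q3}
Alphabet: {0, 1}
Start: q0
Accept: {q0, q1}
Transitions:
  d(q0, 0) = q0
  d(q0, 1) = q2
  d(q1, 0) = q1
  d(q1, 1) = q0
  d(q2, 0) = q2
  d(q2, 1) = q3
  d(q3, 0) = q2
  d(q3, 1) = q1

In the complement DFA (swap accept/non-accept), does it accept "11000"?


Trace: q0 -> q2 -> q3 -> q2 -> q2 -> q2
Final: q2
Original accept: {q0, q1}
Complement: q2 is not in original accept

Yes, complement accepts (original rejects)


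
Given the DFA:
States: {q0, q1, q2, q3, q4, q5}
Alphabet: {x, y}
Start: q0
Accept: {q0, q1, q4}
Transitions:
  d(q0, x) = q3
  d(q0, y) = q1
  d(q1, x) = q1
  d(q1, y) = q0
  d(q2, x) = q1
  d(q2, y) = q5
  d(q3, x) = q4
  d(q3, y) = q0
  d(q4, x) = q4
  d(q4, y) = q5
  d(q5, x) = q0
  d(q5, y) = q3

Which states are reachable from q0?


BFS from q0:
  layer 0: {q0}
  layer 1: {q1, q3}
  layer 2: {q4}
  layer 3: {q5}

{q0, q1, q3, q4, q5}


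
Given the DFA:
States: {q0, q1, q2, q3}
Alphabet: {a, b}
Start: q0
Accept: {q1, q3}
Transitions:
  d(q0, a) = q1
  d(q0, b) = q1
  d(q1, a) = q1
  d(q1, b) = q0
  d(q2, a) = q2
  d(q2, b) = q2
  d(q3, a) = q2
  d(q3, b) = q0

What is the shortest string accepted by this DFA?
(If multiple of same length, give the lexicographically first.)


BFS by string length (lex-first path to each state shown):
  len 0: q0<-""
  len 1: q1<-"a"
Found accept state at length 1.

"a"


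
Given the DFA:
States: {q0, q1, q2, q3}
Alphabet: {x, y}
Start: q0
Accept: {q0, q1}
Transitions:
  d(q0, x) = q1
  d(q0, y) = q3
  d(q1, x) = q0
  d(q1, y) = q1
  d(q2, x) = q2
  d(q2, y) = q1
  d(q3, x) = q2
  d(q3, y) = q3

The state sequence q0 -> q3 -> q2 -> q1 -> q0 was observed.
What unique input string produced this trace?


Trace back each transition to find the symbol:
  q0 --[y]--> q3
  q3 --[x]--> q2
  q2 --[y]--> q1
  q1 --[x]--> q0

"yxyx"


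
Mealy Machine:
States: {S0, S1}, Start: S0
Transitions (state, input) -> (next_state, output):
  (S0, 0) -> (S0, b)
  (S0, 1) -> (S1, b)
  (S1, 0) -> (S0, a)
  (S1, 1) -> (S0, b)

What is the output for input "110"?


Step-by-step:
  (S0, 1) -> (S1, b)
  (S1, 1) -> (S0, b)
  (S0, 0) -> (S0, b)

"bbb"


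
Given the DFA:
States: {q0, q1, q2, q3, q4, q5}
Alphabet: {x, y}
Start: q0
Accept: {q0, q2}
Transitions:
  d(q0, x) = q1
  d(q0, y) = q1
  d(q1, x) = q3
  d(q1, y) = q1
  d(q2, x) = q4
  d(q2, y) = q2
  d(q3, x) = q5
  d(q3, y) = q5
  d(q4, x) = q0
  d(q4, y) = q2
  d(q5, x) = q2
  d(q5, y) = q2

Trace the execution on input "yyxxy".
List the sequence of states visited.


Input: yyxxy
d(q0, y) = q1
d(q1, y) = q1
d(q1, x) = q3
d(q3, x) = q5
d(q5, y) = q2


q0 -> q1 -> q1 -> q3 -> q5 -> q2


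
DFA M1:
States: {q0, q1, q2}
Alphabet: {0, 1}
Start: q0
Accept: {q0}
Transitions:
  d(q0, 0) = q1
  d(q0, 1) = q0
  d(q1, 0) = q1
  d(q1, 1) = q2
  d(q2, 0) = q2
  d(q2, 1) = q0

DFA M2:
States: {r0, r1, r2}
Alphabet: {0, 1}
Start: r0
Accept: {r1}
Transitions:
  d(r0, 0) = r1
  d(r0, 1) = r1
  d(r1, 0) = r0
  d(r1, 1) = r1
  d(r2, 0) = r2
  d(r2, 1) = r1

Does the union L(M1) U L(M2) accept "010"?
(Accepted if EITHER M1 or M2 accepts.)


M1: final=q2 accepted=False
M2: final=r0 accepted=False

No, union rejects (neither accepts)


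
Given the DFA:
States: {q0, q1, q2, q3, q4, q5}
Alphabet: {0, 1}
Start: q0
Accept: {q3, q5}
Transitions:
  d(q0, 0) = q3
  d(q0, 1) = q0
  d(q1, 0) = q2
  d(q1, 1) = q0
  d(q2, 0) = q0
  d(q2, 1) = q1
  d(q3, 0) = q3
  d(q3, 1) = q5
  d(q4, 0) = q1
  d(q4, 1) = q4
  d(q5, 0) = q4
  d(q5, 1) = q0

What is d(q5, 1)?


Looking up transition d(q5, 1)

q0


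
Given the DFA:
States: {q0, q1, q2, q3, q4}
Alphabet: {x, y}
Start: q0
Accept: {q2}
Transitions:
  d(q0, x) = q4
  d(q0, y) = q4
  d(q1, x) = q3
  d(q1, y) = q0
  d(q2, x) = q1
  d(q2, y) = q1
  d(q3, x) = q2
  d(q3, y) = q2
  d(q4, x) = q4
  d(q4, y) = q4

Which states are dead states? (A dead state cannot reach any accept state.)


Forward reachability from each state:
  q0 -> reaches {q0, q4}, no accept state (dead)
  q1 -> reaches accept state q2 (live)
  q2 -> reaches accept state q2 (live)
  q3 -> reaches accept state q2 (live)
  q4 -> reaches {q4}, no accept state (dead)

{q0, q4}


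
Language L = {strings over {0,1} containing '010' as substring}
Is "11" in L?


'010' does not occur

No, "11" is not in L


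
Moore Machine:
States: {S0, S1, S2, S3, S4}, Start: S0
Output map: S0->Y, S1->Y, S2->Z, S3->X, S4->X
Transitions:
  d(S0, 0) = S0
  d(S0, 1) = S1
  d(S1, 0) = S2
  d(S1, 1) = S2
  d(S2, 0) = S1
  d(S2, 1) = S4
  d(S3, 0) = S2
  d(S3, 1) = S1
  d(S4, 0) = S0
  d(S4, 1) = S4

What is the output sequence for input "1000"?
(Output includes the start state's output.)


Start: S0 (output Y)
  --1--> S1 (output Y)
  --0--> S2 (output Z)
  --0--> S1 (output Y)
  --0--> S2 (output Z)

"YYZYZ"


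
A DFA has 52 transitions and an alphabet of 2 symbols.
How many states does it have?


Each state has exactly one transition per symbol.
states = transitions / |alphabet| = 52 / 2 = 26

26


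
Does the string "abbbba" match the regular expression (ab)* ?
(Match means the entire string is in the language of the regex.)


|string| = 6; first = 'a'; last = 'a'

No, "abbbba" does not match (ab)*


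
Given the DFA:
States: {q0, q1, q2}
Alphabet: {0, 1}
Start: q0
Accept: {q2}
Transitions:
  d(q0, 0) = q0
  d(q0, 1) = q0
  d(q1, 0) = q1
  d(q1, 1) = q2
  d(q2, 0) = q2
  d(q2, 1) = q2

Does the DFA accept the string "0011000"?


Trace: q0 -> q0 -> q0 -> q0 -> q0 -> q0 -> q0 -> q0
Final state: q0
Accept states: {q2}

No, rejected (final state q0 is not an accept state)


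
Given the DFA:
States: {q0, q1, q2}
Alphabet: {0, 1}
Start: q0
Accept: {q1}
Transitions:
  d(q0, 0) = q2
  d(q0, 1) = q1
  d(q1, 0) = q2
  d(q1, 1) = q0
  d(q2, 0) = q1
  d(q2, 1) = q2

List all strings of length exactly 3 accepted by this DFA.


All strings of length 3: 8 total
Accepted: 3

"010", "100", "111"


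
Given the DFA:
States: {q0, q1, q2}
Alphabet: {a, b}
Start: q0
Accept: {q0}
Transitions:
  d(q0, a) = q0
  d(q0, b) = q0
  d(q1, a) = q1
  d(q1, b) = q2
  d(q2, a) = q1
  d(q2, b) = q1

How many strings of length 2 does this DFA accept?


Enumerating all length-2 strings:
  "aa" -> q0 [accept]
  "ab" -> q0 [accept]
  "ba" -> q0 [accept]
  "bb" -> q0 [accept]

4 out of 4


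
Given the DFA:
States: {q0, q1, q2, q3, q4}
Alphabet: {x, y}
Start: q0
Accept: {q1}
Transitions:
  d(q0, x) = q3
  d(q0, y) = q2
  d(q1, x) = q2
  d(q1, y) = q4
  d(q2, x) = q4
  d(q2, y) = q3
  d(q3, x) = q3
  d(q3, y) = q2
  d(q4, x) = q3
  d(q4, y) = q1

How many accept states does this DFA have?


Accept states listed: {q1}
Counting: q1(1)

1


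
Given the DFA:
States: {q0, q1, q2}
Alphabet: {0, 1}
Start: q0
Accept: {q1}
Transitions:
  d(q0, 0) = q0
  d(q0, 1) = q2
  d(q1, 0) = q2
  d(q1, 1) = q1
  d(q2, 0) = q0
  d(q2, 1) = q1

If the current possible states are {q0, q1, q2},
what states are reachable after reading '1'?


Apply transition on '1' from each current state:
  d(q0, 1) = q2
  d(q1, 1) = q1
  d(q2, 1) = q1

{q1, q2}


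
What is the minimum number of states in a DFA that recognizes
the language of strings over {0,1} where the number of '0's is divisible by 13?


States track (count of '0') mod 13.
Need 13 states: one per remainder 0..12; accept = remainder 0.

13


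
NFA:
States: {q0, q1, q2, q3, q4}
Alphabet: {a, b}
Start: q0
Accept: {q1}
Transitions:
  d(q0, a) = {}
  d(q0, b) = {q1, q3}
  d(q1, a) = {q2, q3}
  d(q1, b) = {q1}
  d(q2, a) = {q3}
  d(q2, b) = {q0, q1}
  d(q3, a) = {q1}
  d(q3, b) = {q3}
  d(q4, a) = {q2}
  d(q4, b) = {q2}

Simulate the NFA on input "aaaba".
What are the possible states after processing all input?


Start: {q0}
  --a--> {}
  --a--> {}
  --a--> {}
  --b--> {}
  --a--> {}

{} (empty set, no valid transitions)


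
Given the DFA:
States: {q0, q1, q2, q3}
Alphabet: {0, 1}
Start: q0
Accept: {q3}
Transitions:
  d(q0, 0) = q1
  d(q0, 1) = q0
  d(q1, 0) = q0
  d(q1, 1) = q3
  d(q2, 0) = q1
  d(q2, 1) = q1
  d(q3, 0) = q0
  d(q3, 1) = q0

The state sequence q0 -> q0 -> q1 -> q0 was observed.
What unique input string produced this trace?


Trace back each transition to find the symbol:
  q0 --[1]--> q0
  q0 --[0]--> q1
  q1 --[0]--> q0

"100"


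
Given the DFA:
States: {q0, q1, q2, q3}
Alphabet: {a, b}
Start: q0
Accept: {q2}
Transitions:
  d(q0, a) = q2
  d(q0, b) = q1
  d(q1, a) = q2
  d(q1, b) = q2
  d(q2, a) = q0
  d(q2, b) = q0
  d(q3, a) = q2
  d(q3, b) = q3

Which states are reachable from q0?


BFS from q0:
  layer 0: {q0}
  layer 1: {q1, q2}

{q0, q1, q2}


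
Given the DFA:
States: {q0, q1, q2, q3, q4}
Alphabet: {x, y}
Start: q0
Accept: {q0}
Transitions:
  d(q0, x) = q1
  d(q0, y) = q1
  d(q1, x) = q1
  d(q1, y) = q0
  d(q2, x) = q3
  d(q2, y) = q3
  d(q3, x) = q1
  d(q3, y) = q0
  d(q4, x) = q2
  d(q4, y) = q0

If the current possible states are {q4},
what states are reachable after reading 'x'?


Apply transition on 'x' from each current state:
  d(q4, x) = q2

{q2}


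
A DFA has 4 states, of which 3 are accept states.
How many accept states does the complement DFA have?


Complement swaps accept and non-accept states.
4 - 3 = 1

1


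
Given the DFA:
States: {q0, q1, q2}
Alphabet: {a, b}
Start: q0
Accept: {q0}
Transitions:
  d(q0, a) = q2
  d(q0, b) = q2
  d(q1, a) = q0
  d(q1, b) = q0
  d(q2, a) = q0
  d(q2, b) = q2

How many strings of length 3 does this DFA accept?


Enumerating all length-3 strings:
  "aaa" -> q2 [reject]
  "aab" -> q2 [reject]
  "aba" -> q0 [accept]
  "abb" -> q2 [reject]
  "baa" -> q2 [reject]
  "bab" -> q2 [reject]
  "bba" -> q0 [accept]
  "bbb" -> q2 [reject]

2 out of 8


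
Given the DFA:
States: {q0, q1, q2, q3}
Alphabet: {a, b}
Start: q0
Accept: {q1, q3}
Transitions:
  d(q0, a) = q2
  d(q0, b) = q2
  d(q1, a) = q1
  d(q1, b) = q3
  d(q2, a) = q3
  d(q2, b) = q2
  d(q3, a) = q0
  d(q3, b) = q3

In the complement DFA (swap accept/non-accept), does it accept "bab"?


Trace: q0 -> q2 -> q3 -> q3
Final: q3
Original accept: {q1, q3}
Complement: q3 is in original accept

No, complement rejects (original accepts)


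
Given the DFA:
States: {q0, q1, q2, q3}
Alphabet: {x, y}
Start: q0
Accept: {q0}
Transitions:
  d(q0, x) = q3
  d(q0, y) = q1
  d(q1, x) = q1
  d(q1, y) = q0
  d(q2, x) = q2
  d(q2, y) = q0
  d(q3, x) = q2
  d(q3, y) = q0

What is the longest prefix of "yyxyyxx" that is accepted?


Run the DFA, marking each prefix where the state is accepting:
  "" -> q0 [accept]
  "y" -> q1 [reject]
  "yy" -> q0 [accept]
  "yyx" -> q3 [reject]
  "yyxy" -> q0 [accept]
  "yyxyy" -> q1 [reject]
  "yyxyyx" -> q1 [reject]
  "yyxyyxx" -> q1 [reject]

"yyxy"


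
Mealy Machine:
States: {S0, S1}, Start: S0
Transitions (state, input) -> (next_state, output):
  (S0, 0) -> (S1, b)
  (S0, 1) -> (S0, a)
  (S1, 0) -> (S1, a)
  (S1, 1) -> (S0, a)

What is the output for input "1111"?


Step-by-step:
  (S0, 1) -> (S0, a)
  (S0, 1) -> (S0, a)
  (S0, 1) -> (S0, a)
  (S0, 1) -> (S0, a)

"aaaa"


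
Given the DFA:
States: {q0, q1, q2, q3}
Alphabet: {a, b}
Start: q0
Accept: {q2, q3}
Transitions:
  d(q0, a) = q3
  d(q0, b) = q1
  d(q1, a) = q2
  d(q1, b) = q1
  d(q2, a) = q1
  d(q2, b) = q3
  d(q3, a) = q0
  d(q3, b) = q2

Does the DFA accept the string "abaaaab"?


Trace: q0 -> q3 -> q2 -> q1 -> q2 -> q1 -> q2 -> q3
Final state: q3
Accept states: {q2, q3}

Yes, accepted (final state q3 is an accept state)


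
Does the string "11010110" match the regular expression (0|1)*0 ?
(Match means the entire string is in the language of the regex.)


|string| = 8; first = '1'; last = '0'

Yes, "11010110" matches (0|1)*0


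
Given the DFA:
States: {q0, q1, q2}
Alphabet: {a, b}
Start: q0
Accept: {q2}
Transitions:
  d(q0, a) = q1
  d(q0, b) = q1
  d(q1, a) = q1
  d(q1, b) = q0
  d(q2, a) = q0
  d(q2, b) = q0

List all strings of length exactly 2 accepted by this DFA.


All strings of length 2: 4 total
Accepted: 0

None


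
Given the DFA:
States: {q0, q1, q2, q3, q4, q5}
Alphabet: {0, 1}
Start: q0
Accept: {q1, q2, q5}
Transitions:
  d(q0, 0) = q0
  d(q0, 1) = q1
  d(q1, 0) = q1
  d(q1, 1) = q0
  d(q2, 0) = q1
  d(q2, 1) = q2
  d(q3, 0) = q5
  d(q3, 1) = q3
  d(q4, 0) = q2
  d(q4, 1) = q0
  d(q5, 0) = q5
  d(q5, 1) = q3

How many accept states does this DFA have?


Accept states listed: {q1, q2, q5}
Counting: q1(1) q2(2) q5(3)

3


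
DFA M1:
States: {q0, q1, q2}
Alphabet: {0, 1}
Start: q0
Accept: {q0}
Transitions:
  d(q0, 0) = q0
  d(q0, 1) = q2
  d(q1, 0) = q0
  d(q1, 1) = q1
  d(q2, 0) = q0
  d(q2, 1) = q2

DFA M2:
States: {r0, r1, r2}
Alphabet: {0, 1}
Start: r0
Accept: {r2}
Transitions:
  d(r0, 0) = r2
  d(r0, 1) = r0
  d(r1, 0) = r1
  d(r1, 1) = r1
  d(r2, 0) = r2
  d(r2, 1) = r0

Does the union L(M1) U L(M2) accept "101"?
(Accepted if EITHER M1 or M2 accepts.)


M1: final=q2 accepted=False
M2: final=r0 accepted=False

No, union rejects (neither accepts)


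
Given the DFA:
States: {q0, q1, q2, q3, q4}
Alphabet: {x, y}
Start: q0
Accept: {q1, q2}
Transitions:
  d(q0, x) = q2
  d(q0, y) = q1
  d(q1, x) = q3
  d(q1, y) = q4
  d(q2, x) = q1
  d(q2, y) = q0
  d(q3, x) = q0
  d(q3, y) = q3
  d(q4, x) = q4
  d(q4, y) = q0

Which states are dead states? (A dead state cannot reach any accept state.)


Forward reachability from each state:
  q0 -> reaches accept state q1 (live)
  q1 -> reaches accept state q1 (live)
  q2 -> reaches accept state q1 (live)
  q3 -> reaches accept state q1 (live)
  q4 -> reaches accept state q1 (live)

None (all states can reach an accept state)


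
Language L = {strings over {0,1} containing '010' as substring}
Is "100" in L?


'010' does not occur

No, "100" is not in L


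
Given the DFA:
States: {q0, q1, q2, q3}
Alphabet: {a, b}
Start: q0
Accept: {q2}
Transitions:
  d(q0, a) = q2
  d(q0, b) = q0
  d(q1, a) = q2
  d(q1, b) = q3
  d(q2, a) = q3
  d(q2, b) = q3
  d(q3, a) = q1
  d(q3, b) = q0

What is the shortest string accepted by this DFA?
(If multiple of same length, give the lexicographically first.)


BFS by string length (lex-first path to each state shown):
  len 0: q0<-""
  len 1: q0<-"b", q2<-"a"
Found accept state at length 1.

"a"


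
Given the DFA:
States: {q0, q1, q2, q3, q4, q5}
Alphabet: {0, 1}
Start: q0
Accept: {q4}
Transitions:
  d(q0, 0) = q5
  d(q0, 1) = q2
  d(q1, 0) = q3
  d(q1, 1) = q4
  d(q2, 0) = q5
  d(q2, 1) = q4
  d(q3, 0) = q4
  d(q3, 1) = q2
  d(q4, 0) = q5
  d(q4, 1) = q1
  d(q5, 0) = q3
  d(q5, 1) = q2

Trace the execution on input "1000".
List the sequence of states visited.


Input: 1000
d(q0, 1) = q2
d(q2, 0) = q5
d(q5, 0) = q3
d(q3, 0) = q4


q0 -> q2 -> q5 -> q3 -> q4


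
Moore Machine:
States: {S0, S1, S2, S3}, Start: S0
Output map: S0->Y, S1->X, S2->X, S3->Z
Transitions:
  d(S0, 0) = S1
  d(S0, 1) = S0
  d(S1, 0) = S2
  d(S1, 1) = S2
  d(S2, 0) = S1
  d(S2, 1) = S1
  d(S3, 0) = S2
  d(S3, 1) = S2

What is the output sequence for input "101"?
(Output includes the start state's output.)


Start: S0 (output Y)
  --1--> S0 (output Y)
  --0--> S1 (output X)
  --1--> S2 (output X)

"YYXX"


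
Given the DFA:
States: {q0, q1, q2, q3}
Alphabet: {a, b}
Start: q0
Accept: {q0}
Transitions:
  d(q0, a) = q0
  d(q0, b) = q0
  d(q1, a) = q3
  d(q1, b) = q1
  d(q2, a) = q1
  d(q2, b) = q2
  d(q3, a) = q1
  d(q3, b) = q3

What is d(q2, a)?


Looking up transition d(q2, a)

q1


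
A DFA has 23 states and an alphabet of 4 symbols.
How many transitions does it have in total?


Each state has exactly one transition per symbol.
23 * 4 = 92

92


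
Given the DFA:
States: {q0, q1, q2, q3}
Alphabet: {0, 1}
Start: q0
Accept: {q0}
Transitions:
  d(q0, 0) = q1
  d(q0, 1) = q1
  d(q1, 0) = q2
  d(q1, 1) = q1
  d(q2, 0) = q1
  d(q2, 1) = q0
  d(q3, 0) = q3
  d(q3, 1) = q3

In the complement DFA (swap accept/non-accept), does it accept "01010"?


Trace: q0 -> q1 -> q1 -> q2 -> q0 -> q1
Final: q1
Original accept: {q0}
Complement: q1 is not in original accept

Yes, complement accepts (original rejects)


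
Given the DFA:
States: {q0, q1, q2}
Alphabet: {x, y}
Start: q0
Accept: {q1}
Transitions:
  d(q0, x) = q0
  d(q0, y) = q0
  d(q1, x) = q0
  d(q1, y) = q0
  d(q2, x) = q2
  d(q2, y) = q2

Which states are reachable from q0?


BFS from q0:
  layer 0: {q0}

{q0}


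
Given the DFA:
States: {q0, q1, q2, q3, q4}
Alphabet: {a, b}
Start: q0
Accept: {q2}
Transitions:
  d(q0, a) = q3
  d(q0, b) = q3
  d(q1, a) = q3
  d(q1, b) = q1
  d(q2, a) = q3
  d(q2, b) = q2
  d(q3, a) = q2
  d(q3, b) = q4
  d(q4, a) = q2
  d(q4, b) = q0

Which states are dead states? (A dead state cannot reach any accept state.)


Forward reachability from each state:
  q0 -> reaches accept state q2 (live)
  q1 -> reaches accept state q2 (live)
  q2 -> reaches accept state q2 (live)
  q3 -> reaches accept state q2 (live)
  q4 -> reaches accept state q2 (live)

None (all states can reach an accept state)
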